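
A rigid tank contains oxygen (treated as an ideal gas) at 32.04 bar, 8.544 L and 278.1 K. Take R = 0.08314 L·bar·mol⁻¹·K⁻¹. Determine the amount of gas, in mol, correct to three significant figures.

PV = nRT ⇒ n = PV/(RT) = (32.04 × 8.544) / (0.08314 × 278.1)

n ≈ 11.8 mol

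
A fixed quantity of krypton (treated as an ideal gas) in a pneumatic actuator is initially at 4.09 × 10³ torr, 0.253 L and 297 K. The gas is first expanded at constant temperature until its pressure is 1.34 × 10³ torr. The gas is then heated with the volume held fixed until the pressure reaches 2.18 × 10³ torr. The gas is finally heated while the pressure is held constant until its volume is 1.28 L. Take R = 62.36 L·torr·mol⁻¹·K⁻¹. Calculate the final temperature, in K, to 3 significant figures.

T₄ ≈ 801 K

Isothermal, so P V is constant: T₂ = T₁; V₂ = V₁·(P₁/P₂) = 0.7722 L.
V constant ⇒ P ∝ T: V₃ = V₂; T₃ = T₂·(P₃/P₂) = 483.2 K.
Isobaric, so V/T is constant: P₄ = P₃; T₄ = T₃·(V₄/V₃) = 800.9 K.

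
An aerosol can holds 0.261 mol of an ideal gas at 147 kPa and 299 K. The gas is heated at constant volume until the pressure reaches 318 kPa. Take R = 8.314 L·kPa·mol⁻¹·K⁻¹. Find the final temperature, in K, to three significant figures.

From PV = nRT: V₁ = nRT₁/P₁ = 4.414 L.
Isochoric, so P/T is constant: V₂ = V₁; T₂ = T₁·(P₂/P₁) = 646.8 K.

T₂ ≈ 647 K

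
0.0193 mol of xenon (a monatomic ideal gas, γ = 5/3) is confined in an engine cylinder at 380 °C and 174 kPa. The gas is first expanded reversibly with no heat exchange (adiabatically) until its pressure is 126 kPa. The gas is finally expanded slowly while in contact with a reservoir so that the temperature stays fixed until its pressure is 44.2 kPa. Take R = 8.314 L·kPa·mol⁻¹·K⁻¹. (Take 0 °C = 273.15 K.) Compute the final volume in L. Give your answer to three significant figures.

Convert: T₁ = 653.1 K.
From PV = nRT: V₁ = nRT₁/P₁ = 0.6023 L.
Adiabatic (γ = 5/3), T V^(γ−1) and P V^γ constant: T₂ = T₁·(P₂/P₁)^((γ−1)/γ) = 574.0 K; V₂ = V₁·(P₁/P₂)^(1/γ) = 0.7310 L.
Isothermal, so P V is constant: T₃ = T₂; V₃ = V₂·(P₂/P₃) = 2.084 L.

V₃ ≈ 2.08 L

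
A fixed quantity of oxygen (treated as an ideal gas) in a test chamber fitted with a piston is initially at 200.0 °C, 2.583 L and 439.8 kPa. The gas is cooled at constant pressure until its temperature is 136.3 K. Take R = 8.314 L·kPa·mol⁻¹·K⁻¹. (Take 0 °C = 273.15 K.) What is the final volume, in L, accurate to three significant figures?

Convert: T₁ = 473.1 K.
Isobaric, so V/T is constant: P₂ = P₁; V₂ = V₁·(T₂/T₁) = 0.7441 L.

V₂ ≈ 0.744 L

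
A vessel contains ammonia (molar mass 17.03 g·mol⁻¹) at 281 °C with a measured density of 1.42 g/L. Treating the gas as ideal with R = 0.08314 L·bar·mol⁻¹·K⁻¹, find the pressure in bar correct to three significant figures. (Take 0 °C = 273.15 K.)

ρ = PM/(RT) ⇒ P = ρRT/M = (1.42 × 0.08314 × 554.1) / 17.03

P ≈ 3.84 bar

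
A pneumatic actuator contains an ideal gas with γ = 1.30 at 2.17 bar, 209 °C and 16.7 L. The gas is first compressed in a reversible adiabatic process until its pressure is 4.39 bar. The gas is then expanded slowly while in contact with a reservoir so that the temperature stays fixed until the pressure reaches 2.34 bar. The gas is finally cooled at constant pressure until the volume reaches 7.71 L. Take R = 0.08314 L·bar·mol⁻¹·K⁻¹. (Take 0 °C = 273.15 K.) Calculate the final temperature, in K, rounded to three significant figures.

T₄ ≈ 240 K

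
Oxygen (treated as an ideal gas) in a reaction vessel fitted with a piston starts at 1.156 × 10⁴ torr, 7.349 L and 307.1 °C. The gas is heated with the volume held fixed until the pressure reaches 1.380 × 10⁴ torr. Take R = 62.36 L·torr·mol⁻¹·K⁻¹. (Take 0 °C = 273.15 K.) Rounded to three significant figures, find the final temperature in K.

Convert: T₁ = 580.2 K.
Isochoric, so P/T is constant: V₂ = V₁; T₂ = T₁·(P₂/P₁) = 692.7 K.

T₂ ≈ 693 K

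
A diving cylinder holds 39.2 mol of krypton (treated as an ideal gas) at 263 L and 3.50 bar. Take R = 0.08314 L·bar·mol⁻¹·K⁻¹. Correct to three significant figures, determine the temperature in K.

PV = nRT ⇒ T = PV/(nR) = (3.50 × 263) / (39.2 × 0.08314)

T ≈ 282 K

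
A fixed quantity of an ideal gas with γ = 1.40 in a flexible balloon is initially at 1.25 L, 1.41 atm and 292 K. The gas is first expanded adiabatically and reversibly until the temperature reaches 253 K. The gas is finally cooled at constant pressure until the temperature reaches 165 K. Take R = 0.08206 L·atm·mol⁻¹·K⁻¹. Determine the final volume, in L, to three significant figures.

V₃ ≈ 1.17 L

Reversible adiabatic, γ = 1.40: P₂ = P₁·(T₂/T₁)^(γ/(γ−1)) = 0.8537 atm; V₂ = V₁·(T₁/T₂)^(1/(γ−1)) = 1.789 L.
P constant ⇒ V ∝ T: P₃ = P₂; V₃ = V₂·(T₃/T₂) = 1.167 L.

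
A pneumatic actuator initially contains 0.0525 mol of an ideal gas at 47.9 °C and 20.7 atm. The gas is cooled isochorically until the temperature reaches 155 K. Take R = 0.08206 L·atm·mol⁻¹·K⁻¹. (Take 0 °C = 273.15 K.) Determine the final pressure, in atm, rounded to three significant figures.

P₂ ≈ 9.99 atm

Convert: T₁ = 321.0 K.
From PV = nRT: V₁ = nRT₁/P₁ = 0.06682 L.
Isochoric, so P/T is constant: V₂ = V₁; P₂ = P₁·(T₂/T₁) = 9.994 atm.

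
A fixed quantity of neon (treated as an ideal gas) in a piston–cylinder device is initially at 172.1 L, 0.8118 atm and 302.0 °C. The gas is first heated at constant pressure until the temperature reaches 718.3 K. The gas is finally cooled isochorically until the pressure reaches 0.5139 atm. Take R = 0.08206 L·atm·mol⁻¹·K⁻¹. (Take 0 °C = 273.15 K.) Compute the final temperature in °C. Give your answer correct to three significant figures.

T₃ ≈ 182 °C

Convert: T₁ = 575.1 K.
Isobaric, so V/T is constant: P₂ = P₁; V₂ = V₁·(T₂/T₁) = 214.9 L.
V constant ⇒ P ∝ T: V₃ = V₂; T₃ = T₂·(P₃/P₂) = 454.7 K.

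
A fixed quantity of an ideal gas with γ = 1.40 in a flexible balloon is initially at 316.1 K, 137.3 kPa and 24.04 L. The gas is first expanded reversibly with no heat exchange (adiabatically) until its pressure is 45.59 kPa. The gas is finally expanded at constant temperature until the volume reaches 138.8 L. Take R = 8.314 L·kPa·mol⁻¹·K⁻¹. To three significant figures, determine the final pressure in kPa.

P₃ ≈ 17.4 kPa

Adiabatic (γ = 1.40), T V^(γ−1) and P V^γ constant: T₂ = T₁·(P₂/P₁)^((γ−1)/γ) = 230.7 K; V₂ = V₁·(P₁/P₂)^(1/γ) = 52.84 L.
T constant ⇒ Boyle's law P V = const: T₃ = T₂; P₃ = P₂·(V₂/V₃) = 17.35 kPa.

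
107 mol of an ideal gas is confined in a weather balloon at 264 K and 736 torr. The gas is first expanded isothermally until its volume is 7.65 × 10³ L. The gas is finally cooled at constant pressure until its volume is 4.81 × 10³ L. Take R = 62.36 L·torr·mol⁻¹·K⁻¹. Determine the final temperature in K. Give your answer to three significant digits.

T₃ ≈ 166 K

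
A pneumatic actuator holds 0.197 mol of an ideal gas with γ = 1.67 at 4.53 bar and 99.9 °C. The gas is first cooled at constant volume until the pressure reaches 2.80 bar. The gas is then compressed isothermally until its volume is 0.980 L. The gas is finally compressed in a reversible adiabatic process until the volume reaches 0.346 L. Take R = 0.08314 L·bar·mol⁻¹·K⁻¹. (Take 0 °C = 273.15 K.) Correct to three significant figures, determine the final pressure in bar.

P₄ ≈ 21.9 bar

Convert: T₁ = 373.0 K.
From PV = nRT: V₁ = nRT₁/P₁ = 1.349 L.
V constant ⇒ P ∝ T: V₂ = V₁; T₂ = T₁·(P₂/P₁) = 230.6 K.
T constant ⇒ Boyle's law P V = const: T₃ = T₂; P₃ = P₂·(V₂/V₃) = 3.854 bar.
Adiabatic (γ = 1.67), T V^(γ−1) and P V^γ constant: T₄ = T₃·(V₃/V₄)^(γ−1) = 463.2 K; P₄ = P₃·(V₃/V₄)^γ = 21.93 bar.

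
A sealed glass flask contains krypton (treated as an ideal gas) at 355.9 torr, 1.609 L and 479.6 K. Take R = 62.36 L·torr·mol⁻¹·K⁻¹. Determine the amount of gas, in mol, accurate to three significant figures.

n ≈ 0.0191 mol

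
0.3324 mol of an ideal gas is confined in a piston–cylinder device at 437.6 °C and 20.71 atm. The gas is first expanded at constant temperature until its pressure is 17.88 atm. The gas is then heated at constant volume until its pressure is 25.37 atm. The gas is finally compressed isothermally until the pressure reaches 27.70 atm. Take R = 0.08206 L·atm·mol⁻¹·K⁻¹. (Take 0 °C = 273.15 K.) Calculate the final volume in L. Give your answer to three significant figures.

Convert: T₁ = 710.8 K.
From PV = nRT: V₁ = nRT₁/P₁ = 0.9361 L.
T constant ⇒ Boyle's law P V = const: T₂ = T₁; V₂ = V₁·(P₁/P₂) = 1.084 L.
Isochoric, so P/T is constant: V₃ = V₂; T₃ = T₂·(P₃/P₂) = 1008 K.
T constant ⇒ Boyle's law P V = const: T₄ = T₃; V₄ = V₃·(P₃/P₄) = 0.9931 L.

V₄ ≈ 0.993 L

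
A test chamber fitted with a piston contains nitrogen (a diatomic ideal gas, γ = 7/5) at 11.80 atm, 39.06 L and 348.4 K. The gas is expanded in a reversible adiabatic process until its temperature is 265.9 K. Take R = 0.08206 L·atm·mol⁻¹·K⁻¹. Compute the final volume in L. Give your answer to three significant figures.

Reversible adiabatic, γ = 7/5: P₂ = P₁·(T₂/T₁)^(γ/(γ−1)) = 4.583 atm; V₂ = V₁·(T₁/T₂)^(1/(γ−1)) = 76.76 L.

V₂ ≈ 76.8 L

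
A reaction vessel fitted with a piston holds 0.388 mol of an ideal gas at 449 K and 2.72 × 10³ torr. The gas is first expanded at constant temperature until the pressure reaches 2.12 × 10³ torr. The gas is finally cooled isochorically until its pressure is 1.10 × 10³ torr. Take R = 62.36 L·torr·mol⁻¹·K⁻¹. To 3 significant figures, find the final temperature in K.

T₃ ≈ 233 K

From PV = nRT: V₁ = nRT₁/P₁ = 3.994 L.
Isothermal, so P V is constant: T₂ = T₁; V₂ = V₁·(P₁/P₂) = 5.124 L.
V constant ⇒ P ∝ T: V₃ = V₂; T₃ = T₂·(P₃/P₂) = 233.0 K.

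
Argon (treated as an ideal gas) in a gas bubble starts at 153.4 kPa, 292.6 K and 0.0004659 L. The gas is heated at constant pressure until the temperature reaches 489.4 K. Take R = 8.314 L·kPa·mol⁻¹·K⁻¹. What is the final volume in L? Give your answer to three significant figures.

V₂ ≈ 0.000779 L

Isobaric, so V/T is constant: P₂ = P₁; V₂ = V₁·(T₂/T₁) = 0.0007793 L.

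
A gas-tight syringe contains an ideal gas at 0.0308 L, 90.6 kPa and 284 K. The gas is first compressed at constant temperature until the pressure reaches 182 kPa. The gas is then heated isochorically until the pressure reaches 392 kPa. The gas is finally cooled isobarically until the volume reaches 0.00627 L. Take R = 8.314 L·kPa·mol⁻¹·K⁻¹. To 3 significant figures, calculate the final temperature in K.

T₄ ≈ 250 K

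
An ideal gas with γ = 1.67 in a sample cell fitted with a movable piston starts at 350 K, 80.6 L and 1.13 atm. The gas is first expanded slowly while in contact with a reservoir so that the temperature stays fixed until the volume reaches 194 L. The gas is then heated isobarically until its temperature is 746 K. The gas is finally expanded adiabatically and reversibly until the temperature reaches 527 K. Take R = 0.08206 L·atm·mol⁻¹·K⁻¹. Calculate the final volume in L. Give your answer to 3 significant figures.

V₄ ≈ 695 L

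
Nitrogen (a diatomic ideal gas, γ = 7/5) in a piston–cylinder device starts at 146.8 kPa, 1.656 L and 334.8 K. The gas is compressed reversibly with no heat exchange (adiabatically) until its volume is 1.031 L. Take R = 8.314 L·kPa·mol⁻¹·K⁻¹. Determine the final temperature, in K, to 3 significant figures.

Adiabatic (γ = 7/5), T V^(γ−1) and P V^γ constant: T₂ = T₁·(V₁/V₂)^(γ−1) = 404.7 K; P₂ = P₁·(V₁/V₂)^γ = 285.0 kPa.

T₂ ≈ 405 K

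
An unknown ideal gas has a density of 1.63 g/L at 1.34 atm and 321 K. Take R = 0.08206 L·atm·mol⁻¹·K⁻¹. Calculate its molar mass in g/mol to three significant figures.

ρ = PM/(RT) ⇒ M = ρRT/P = (1.63 × 0.08206 × 321.0) / 1.34

M ≈ 32.0 g/mol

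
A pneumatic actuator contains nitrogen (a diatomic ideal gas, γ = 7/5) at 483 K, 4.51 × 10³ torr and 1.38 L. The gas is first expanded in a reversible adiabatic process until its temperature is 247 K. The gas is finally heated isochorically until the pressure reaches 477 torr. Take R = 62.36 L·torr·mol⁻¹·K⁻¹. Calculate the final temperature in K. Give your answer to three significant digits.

Adiabatic (γ = 7/5), T V^(γ−1) and P V^γ constant: P₂ = P₁·(T₂/T₁)^(γ/(γ−1)) = 431.3 torr; V₂ = V₁·(T₁/T₂)^(1/(γ−1)) = 7.379 L.
Isochoric, so P/T is constant: V₃ = V₂; T₃ = T₂·(P₃/P₂) = 273.2 K.

T₃ ≈ 273 K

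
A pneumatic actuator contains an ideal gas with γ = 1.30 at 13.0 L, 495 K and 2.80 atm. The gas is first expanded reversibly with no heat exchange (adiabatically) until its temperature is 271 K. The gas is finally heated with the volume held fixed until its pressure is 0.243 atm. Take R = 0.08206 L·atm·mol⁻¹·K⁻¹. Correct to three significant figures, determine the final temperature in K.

T₃ ≈ 320 K

Reversible adiabatic, γ = 1.30: P₂ = P₁·(T₂/T₁)^(γ/(γ−1)) = 0.2058 atm; V₂ = V₁·(T₁/T₂)^(1/(γ−1)) = 96.84 L.
V constant ⇒ P ∝ T: V₃ = V₂; T₃ = T₂·(P₃/P₂) = 320.0 K.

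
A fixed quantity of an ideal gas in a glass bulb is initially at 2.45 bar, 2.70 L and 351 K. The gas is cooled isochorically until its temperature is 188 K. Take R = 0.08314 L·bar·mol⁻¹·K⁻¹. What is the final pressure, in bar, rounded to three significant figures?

P₂ ≈ 1.31 bar

Isochoric, so P/T is constant: V₂ = V₁; P₂ = P₁·(T₂/T₁) = 1.312 bar.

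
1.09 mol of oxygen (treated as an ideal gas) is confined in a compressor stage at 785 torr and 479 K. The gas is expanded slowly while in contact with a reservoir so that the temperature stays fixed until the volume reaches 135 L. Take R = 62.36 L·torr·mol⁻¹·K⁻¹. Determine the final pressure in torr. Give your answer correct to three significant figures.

From PV = nRT: V₁ = nRT₁/P₁ = 41.48 L.
Isothermal, so P V is constant: T₂ = T₁; P₂ = P₁·(V₁/V₂) = 241.2 torr.

P₂ ≈ 241 torr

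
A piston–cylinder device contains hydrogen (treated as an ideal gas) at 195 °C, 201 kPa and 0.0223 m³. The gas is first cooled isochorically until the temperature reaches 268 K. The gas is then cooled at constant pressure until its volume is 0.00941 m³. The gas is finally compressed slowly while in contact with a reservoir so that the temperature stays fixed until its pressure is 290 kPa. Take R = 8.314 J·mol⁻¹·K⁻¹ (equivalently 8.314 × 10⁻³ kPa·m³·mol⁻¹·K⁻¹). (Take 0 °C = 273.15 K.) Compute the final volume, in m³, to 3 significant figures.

V₄ ≈ 0.00373 m³

Convert: T₁ = 468.1 K.
V constant ⇒ P ∝ T: V₂ = V₁; P₂ = P₁·(T₂/T₁) = 115.1 kPa.
Isobaric, so V/T is constant: P₃ = P₂; T₃ = T₂·(V₃/V₂) = 113.1 K.
T constant ⇒ Boyle's law P V = const: T₄ = T₃; V₄ = V₃·(P₃/P₄) = 0.003734 m³.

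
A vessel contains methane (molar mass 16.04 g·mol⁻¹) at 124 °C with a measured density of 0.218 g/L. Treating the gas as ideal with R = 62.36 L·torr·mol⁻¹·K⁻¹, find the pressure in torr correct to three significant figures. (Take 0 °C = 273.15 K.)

ρ = PM/(RT) ⇒ P = ρRT/M = (0.218 × 62.36 × 397.1) / 16.04

P ≈ 337 torr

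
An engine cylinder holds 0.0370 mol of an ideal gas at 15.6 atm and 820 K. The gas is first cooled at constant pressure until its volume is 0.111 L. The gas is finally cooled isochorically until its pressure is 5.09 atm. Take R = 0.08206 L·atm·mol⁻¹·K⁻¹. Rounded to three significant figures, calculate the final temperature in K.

T₃ ≈ 186 K

From PV = nRT: V₁ = nRT₁/P₁ = 0.1596 L.
Isobaric, so V/T is constant: P₂ = P₁; T₂ = T₁·(V₂/V₁) = 570.3 K.
V constant ⇒ P ∝ T: V₃ = V₂; T₃ = T₂·(P₃/P₂) = 186.1 K.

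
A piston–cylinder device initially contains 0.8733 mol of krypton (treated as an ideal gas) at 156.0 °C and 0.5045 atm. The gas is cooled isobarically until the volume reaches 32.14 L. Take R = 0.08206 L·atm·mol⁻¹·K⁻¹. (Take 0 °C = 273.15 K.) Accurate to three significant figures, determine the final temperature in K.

T₂ ≈ 226 K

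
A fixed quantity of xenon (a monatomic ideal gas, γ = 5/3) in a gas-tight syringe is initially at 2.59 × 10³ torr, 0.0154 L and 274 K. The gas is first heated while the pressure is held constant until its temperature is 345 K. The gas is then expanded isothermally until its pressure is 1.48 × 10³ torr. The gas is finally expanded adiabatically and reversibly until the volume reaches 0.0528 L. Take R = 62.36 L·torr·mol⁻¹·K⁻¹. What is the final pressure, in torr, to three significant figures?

P₄ ≈ 708 torr

P constant ⇒ V ∝ T: P₂ = P₁; V₂ = V₁·(T₂/T₁) = 0.01939 L.
T constant ⇒ Boyle's law P V = const: T₃ = T₂; V₃ = V₂·(P₂/P₃) = 0.03393 L.
Adiabatic (γ = 5/3), T V^(γ−1) and P V^γ constant: T₄ = T₃·(V₃/V₄)^(γ−1) = 256.9 K; P₄ = P₃·(V₃/V₄)^γ = 708.4 torr.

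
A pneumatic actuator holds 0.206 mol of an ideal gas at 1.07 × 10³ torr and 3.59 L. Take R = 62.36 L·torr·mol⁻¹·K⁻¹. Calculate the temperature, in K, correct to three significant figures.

T ≈ 299 K

PV = nRT ⇒ T = PV/(nR) = (1.07e+03 × 3.59) / (0.206 × 62.36)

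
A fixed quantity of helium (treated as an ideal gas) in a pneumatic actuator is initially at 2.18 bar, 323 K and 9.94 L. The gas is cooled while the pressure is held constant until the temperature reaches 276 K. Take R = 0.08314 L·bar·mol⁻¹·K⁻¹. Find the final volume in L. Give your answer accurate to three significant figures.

V₂ ≈ 8.49 L

P constant ⇒ V ∝ T: P₂ = P₁; V₂ = V₁·(T₂/T₁) = 8.494 L.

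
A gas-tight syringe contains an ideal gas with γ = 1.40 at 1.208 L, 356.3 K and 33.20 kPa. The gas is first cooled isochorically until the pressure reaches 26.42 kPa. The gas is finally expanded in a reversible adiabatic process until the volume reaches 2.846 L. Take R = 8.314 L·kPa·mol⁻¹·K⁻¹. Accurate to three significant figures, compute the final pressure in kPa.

Isochoric, so P/T is constant: V₂ = V₁; T₂ = T₁·(P₂/P₁) = 283.5 K.
Reversible adiabatic, γ = 1.40: T₃ = T₂·(V₂/V₃)^(γ−1) = 201.3 K; P₃ = P₂·(V₂/V₃)^γ = 7.960 kPa.

P₃ ≈ 7.96 kPa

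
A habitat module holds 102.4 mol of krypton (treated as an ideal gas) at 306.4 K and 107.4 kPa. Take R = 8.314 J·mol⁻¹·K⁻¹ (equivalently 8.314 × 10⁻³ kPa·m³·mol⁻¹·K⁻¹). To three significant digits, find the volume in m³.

PV = nRT ⇒ V = nRT/P = (102.4 × 8.314 × 10⁻³ × 306.4) / 107.4

V ≈ 2.43 m³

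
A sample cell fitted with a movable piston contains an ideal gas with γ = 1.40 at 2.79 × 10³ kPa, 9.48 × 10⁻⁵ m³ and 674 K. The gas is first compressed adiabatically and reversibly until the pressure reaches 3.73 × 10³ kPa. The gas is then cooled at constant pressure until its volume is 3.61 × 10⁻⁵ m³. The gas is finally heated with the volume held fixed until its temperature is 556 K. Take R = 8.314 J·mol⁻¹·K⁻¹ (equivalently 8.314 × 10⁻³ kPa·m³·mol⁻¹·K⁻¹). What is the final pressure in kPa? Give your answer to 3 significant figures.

Reversible adiabatic, γ = 1.40: T₂ = T₁·(P₂/P₁)^((γ−1)/γ) = 732.3 K; V₂ = V₁·(P₁/P₂)^(1/γ) = 7.704e-05 m³.
Isobaric, so V/T is constant: P₃ = P₂; T₃ = T₂·(V₃/V₂) = 343.1 K.
Isochoric, so P/T is constant: V₄ = V₃; P₄ = P₃·(T₄/T₃) = 6044 kPa.

P₄ ≈ 6.04e+03 kPa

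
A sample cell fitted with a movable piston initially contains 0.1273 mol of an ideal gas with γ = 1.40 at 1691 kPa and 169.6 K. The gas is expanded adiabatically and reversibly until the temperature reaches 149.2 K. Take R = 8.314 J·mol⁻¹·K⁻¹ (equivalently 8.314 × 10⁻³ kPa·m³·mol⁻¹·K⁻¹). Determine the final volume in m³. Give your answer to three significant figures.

From PV = nRT: V₁ = nRT₁/P₁ = 0.0001062 m³.
Reversible adiabatic, γ = 1.40: P₂ = P₁·(T₂/T₁)^(γ/(γ−1)) = 1080 kPa; V₂ = V₁·(T₁/T₂)^(1/(γ−1)) = 0.0001462 m³.

V₂ ≈ 0.000146 m³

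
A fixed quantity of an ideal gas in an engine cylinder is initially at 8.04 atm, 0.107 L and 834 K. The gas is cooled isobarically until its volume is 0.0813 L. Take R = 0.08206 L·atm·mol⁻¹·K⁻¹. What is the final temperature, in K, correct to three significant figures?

T₂ ≈ 634 K

P constant ⇒ V ∝ T: P₂ = P₁; T₂ = T₁·(V₂/V₁) = 633.7 K.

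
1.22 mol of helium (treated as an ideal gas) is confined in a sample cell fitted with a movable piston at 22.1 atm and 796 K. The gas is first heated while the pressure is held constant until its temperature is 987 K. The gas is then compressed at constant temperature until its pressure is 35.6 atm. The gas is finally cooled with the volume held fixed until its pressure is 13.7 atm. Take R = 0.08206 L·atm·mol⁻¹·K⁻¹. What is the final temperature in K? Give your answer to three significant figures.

From PV = nRT: V₁ = nRT₁/P₁ = 3.606 L.
Isobaric, so V/T is constant: P₂ = P₁; V₂ = V₁·(T₂/T₁) = 4.471 L.
Isothermal, so P V is constant: T₃ = T₂; V₃ = V₂·(P₂/P₃) = 2.776 L.
Isochoric, so P/T is constant: V₄ = V₃; T₄ = T₃·(P₄/P₃) = 379.8 K.

T₄ ≈ 380 K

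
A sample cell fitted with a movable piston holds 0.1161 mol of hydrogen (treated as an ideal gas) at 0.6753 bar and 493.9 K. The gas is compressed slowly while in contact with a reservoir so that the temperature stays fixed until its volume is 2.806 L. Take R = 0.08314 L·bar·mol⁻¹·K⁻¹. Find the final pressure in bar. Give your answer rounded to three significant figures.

From PV = nRT: V₁ = nRT₁/P₁ = 7.060 L.
Isothermal, so P V is constant: T₂ = T₁; P₂ = P₁·(V₁/V₂) = 1.699 bar.

P₂ ≈ 1.70 bar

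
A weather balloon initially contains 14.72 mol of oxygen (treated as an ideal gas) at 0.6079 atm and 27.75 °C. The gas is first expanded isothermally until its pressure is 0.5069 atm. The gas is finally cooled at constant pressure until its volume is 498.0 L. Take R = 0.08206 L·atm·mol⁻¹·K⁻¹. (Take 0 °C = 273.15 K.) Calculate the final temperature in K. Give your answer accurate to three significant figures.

T₃ ≈ 209 K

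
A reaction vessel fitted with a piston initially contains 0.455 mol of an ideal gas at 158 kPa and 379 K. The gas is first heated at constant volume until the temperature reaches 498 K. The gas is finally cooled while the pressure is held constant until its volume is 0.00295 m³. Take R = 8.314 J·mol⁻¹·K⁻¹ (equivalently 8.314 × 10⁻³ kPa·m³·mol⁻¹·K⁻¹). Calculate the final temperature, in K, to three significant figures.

From PV = nRT: V₁ = nRT₁/P₁ = 0.009074 m³.
V constant ⇒ P ∝ T: V₂ = V₁; P₂ = P₁·(T₂/T₁) = 207.6 kPa.
P constant ⇒ V ∝ T: P₃ = P₂; T₃ = T₂·(V₃/V₂) = 161.9 K.

T₃ ≈ 162 K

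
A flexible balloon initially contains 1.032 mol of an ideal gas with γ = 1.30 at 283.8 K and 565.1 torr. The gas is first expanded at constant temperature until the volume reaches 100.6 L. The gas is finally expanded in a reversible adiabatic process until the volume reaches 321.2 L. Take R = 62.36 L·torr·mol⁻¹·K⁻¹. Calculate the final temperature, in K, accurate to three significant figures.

T₃ ≈ 200 K

From PV = nRT: V₁ = nRT₁/P₁ = 32.32 L.
Isothermal, so P V is constant: T₂ = T₁; P₂ = P₁·(V₁/V₂) = 181.6 torr.
Adiabatic (γ = 1.30), T V^(γ−1) and P V^γ constant: T₃ = T₂·(V₂/V₃)^(γ−1) = 200.3 K; P₃ = P₂·(V₂/V₃)^γ = 40.14 torr.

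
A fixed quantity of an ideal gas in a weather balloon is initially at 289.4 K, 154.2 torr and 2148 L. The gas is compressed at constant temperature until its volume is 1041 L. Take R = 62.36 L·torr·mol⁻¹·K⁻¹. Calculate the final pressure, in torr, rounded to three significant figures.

P₂ ≈ 318 torr

T constant ⇒ Boyle's law P V = const: T₂ = T₁; P₂ = P₁·(V₁/V₂) = 318.2 torr.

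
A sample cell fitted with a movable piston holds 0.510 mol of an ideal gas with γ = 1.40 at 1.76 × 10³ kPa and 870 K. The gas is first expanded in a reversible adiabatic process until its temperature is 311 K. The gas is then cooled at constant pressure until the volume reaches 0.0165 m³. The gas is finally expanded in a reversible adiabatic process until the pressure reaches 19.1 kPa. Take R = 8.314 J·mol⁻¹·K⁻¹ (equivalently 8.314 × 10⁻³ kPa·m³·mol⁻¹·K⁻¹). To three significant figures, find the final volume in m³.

V₄ ≈ 0.0319 m³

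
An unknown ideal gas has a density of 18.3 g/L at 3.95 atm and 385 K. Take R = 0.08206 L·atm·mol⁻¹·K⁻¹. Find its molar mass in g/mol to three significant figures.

ρ = PM/(RT) ⇒ M = ρRT/P = (18.3 × 0.08206 × 385.0) / 3.95

M ≈ 146 g/mol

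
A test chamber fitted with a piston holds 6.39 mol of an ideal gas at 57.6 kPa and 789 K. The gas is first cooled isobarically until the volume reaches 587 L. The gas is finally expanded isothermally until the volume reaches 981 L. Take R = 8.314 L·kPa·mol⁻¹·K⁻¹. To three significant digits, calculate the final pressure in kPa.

P₃ ≈ 34.5 kPa

From PV = nRT: V₁ = nRT₁/P₁ = 727.7 L.
Isobaric, so V/T is constant: P₂ = P₁; T₂ = T₁·(V₂/V₁) = 636.4 K.
T constant ⇒ Boyle's law P V = const: T₃ = T₂; P₃ = P₂·(V₂/V₃) = 34.47 kPa.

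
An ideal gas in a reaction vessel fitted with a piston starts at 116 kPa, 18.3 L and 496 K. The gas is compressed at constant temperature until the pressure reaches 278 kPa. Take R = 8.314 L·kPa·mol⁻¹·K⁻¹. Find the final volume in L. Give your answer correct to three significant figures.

T constant ⇒ Boyle's law P V = const: T₂ = T₁; V₂ = V₁·(P₁/P₂) = 7.636 L.

V₂ ≈ 7.64 L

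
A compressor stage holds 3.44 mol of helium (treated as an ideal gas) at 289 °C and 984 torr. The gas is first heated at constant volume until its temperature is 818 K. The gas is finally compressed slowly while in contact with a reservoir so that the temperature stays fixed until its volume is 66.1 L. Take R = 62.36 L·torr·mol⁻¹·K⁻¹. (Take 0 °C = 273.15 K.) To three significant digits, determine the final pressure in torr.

Convert: T₁ = 562.1 K.
From PV = nRT: V₁ = nRT₁/P₁ = 122.6 L.
Isochoric, so P/T is constant: V₂ = V₁; P₂ = P₁·(T₂/T₁) = 1432 torr.
Isothermal, so P V is constant: T₃ = T₂; P₃ = P₂·(V₂/V₃) = 2655 torr.

P₃ ≈ 2.65e+03 torr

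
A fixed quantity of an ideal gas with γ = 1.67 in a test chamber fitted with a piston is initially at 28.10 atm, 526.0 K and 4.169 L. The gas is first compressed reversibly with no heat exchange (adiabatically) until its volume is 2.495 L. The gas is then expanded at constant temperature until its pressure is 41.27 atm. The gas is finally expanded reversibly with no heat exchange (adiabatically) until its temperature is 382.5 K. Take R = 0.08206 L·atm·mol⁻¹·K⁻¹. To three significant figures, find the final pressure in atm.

P₄ ≈ 7.91 atm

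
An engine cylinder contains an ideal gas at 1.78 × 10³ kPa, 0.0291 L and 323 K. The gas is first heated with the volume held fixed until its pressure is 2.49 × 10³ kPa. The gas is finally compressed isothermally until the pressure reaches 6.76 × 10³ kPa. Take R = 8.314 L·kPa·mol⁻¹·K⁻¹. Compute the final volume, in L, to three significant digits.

V₃ ≈ 0.0107 L

Isochoric, so P/T is constant: V₂ = V₁; T₂ = T₁·(P₂/P₁) = 451.8 K.
Isothermal, so P V is constant: T₃ = T₂; V₃ = V₂·(P₂/P₃) = 0.01072 L.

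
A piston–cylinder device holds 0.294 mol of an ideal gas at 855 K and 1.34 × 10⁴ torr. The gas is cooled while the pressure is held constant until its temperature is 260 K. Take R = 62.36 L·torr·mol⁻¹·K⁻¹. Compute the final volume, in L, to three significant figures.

V₂ ≈ 0.356 L

From PV = nRT: V₁ = nRT₁/P₁ = 1.170 L.
P constant ⇒ V ∝ T: P₂ = P₁; V₂ = V₁·(T₂/T₁) = 0.3557 L.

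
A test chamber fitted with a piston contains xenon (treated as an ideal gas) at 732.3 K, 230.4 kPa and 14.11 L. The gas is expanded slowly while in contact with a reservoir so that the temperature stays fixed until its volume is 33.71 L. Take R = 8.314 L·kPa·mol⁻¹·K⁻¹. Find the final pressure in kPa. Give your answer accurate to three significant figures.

P₂ ≈ 96.4 kPa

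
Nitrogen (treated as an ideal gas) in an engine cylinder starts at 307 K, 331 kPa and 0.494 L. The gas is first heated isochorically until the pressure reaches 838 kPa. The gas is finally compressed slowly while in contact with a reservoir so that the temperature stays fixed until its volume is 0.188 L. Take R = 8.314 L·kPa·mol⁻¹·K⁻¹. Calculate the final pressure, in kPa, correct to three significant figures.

Isochoric, so P/T is constant: V₂ = V₁; T₂ = T₁·(P₂/P₁) = 777.2 K.
T constant ⇒ Boyle's law P V = const: T₃ = T₂; P₃ = P₂·(V₂/V₃) = 2202 kPa.

P₃ ≈ 2.20e+03 kPa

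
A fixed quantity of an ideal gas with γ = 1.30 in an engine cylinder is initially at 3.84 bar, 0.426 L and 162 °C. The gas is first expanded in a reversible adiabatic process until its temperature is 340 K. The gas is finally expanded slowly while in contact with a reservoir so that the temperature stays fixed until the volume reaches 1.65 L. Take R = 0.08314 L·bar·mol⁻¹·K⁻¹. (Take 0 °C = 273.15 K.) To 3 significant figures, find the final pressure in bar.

Convert: T₁ = 435.1 K.
Reversible adiabatic, γ = 1.30: P₂ = P₁·(T₂/T₁)^(γ/(γ−1)) = 1.318 bar; V₂ = V₁·(T₁/T₂)^(1/(γ−1)) = 0.9696 L.
Isothermal, so P V is constant: T₃ = T₂; P₃ = P₂·(V₂/V₃) = 0.7746 bar.

P₃ ≈ 0.775 bar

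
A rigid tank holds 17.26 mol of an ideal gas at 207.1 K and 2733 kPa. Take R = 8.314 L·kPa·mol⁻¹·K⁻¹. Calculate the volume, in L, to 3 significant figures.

PV = nRT ⇒ V = nRT/P = (17.26 × 8.314 × 207.1) / 2733

V ≈ 10.9 L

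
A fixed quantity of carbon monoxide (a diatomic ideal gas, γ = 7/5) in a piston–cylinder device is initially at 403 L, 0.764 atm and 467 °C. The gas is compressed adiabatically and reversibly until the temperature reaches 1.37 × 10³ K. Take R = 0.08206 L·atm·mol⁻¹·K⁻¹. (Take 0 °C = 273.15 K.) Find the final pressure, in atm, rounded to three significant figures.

Convert: T₁ = 740.1 K.
Reversible adiabatic, γ = 7/5: P₂ = P₁·(T₂/T₁)^(γ/(γ−1)) = 6.592 atm; V₂ = V₁·(T₁/T₂)^(1/(γ−1)) = 86.46 L.

P₂ ≈ 6.59 atm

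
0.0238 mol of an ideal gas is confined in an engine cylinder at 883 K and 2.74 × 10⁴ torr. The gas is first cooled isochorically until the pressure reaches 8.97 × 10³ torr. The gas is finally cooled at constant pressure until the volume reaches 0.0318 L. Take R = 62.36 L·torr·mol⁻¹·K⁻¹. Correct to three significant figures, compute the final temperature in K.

From PV = nRT: V₁ = nRT₁/P₁ = 0.04783 L.
V constant ⇒ P ∝ T: V₂ = V₁; T₂ = T₁·(P₂/P₁) = 289.1 K.
P constant ⇒ V ∝ T: P₃ = P₂; T₃ = T₂·(V₃/V₂) = 192.2 K.

T₃ ≈ 192 K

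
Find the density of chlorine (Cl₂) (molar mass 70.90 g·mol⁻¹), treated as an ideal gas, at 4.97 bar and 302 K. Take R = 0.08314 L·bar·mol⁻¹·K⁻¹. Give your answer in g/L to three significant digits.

ρ = PM/(RT) = (4.97 × 70.90) / (0.08314 × 302.0)

ρ ≈ 14.0 g/L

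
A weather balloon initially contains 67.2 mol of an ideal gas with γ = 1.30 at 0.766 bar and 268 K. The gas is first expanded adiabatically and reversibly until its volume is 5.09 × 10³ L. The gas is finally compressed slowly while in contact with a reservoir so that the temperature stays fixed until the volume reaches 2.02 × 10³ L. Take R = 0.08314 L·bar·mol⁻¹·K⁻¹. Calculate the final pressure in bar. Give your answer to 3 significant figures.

From PV = nRT: V₁ = nRT₁/P₁ = 1955 L.
Adiabatic (γ = 1.30), T V^(γ−1) and P V^γ constant: T₂ = T₁·(V₁/V₂)^(γ−1) = 201.1 K; P₂ = P₁·(V₁/V₂)^γ = 0.2208 bar.
T constant ⇒ Boyle's law P V = const: T₃ = T₂; P₃ = P₂·(V₂/V₃) = 0.5563 bar.

P₃ ≈ 0.556 bar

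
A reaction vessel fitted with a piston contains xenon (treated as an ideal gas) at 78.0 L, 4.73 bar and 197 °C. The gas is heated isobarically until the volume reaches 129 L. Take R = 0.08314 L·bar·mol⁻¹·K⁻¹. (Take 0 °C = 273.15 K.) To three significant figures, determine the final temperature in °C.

Convert: T₁ = 470.1 K.
P constant ⇒ V ∝ T: P₂ = P₁; T₂ = T₁·(V₂/V₁) = 777.6 K.

T₂ ≈ 504 °C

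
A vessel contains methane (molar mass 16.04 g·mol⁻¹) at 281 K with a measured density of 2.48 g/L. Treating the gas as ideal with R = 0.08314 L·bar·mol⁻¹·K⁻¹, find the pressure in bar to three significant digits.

P ≈ 3.61 bar

ρ = PM/(RT) ⇒ P = ρRT/M = (2.48 × 0.08314 × 281.0) / 16.04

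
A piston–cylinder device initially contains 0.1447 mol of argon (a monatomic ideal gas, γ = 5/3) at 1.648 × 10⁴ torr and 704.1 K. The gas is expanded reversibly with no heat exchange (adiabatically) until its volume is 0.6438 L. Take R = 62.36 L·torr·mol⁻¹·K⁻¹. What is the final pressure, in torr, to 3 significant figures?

From PV = nRT: V₁ = nRT₁/P₁ = 0.3855 L.
Adiabatic (γ = 5/3), T V^(γ−1) and P V^γ constant: T₂ = T₁·(V₁/V₂)^(γ−1) = 500.2 K; P₂ = P₁·(V₁/V₂)^γ = 7011 torr.

P₂ ≈ 7.01e+03 torr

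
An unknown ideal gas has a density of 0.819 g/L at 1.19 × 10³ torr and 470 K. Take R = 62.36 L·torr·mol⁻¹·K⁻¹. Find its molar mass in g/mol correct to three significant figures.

M ≈ 20.2 g/mol

ρ = PM/(RT) ⇒ M = ρRT/P = (0.819 × 62.36 × 470.0) / 1.19e+03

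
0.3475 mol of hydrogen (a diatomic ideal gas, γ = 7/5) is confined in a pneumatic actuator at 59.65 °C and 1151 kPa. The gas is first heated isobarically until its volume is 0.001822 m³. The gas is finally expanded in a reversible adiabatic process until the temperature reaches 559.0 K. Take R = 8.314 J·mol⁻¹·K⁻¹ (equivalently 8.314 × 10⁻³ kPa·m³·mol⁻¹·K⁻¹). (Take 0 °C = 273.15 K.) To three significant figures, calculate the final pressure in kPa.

P₃ ≈ 461 kPa

Convert: T₁ = 332.8 K.
From PV = nRT: V₁ = nRT₁/P₁ = 0.0008354 m³.
P constant ⇒ V ∝ T: P₂ = P₁; T₂ = T₁·(V₂/V₁) = 725.9 K.
Reversible adiabatic, γ = 7/5: P₃ = P₂·(T₃/T₂)^(γ/(γ−1)) = 461.3 kPa; V₃ = V₂·(T₂/T₃)^(1/(γ−1)) = 0.003501 m³.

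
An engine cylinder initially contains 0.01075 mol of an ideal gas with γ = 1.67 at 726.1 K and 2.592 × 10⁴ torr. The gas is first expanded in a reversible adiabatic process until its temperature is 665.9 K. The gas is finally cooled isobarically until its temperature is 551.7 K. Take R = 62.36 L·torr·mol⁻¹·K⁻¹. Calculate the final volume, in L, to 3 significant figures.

V₃ ≈ 0.0177 L

From PV = nRT: V₁ = nRT₁/P₁ = 0.01878 L.
Adiabatic (γ = 1.67), T V^(γ−1) and P V^γ constant: P₂ = P₁·(T₂/T₁)^(γ/(γ−1)) = 2.089e+04 torr; V₂ = V₁·(T₁/T₂)^(1/(γ−1)) = 0.02137 L.
P constant ⇒ V ∝ T: P₃ = P₂; V₃ = V₂·(T₃/T₂) = 0.01770 L.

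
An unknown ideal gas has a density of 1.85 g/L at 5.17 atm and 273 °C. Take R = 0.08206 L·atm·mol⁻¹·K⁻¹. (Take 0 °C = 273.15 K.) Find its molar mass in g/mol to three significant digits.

ρ = PM/(RT) ⇒ M = ρRT/P = (1.85 × 0.08206 × 546.1) / 5.17

M ≈ 16.0 g/mol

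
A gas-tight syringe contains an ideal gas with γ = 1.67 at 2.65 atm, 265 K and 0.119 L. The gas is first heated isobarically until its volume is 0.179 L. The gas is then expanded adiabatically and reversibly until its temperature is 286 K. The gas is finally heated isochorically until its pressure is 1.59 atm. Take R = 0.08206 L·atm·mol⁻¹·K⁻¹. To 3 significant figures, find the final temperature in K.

P constant ⇒ V ∝ T: P₂ = P₁; T₂ = T₁·(V₂/V₁) = 398.6 K.
Reversible adiabatic, γ = 1.67: P₃ = P₂·(T₃/T₂)^(γ/(γ−1)) = 1.158 atm; V₃ = V₂·(T₂/T₃)^(1/(γ−1)) = 0.2938 L.
V constant ⇒ P ∝ T: V₄ = V₃; T₄ = T₃·(P₄/P₃) = 392.6 K.

T₄ ≈ 393 K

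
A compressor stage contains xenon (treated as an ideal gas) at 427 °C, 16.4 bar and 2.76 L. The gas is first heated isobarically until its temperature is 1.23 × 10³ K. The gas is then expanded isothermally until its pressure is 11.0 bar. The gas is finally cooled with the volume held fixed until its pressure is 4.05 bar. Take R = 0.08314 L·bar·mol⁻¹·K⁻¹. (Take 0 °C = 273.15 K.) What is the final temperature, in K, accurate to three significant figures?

T₄ ≈ 453 K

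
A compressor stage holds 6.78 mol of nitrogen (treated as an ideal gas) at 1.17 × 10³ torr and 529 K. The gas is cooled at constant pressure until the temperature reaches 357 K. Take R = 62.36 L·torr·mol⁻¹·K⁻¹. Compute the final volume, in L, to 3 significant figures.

From PV = nRT: V₁ = nRT₁/P₁ = 191.2 L.
Isobaric, so V/T is constant: P₂ = P₁; V₂ = V₁·(T₂/T₁) = 129.0 L.

V₂ ≈ 129 L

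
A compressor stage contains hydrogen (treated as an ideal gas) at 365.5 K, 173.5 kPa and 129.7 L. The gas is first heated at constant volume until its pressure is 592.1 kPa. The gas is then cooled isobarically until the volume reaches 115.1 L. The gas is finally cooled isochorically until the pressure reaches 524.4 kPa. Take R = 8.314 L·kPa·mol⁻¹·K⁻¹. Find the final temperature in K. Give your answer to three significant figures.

V constant ⇒ P ∝ T: V₂ = V₁; T₂ = T₁·(P₂/P₁) = 1247 K.
P constant ⇒ V ∝ T: P₃ = P₂; T₃ = T₂·(V₃/V₂) = 1107 K.
V constant ⇒ P ∝ T: V₄ = V₃; T₄ = T₃·(P₄/P₃) = 980.4 K.

T₄ ≈ 980 K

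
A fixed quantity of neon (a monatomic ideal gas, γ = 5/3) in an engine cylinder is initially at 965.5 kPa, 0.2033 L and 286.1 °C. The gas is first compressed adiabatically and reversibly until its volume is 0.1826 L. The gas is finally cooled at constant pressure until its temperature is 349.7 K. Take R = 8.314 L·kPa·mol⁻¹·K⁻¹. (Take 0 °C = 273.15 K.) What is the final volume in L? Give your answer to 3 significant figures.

V₃ ≈ 0.106 L

Convert: T₁ = 559.2 K.
Adiabatic (γ = 5/3), T V^(γ−1) and P V^γ constant: T₂ = T₁·(V₁/V₂)^(γ−1) = 600.8 K; P₂ = P₁·(V₁/V₂)^γ = 1155 kPa.
P constant ⇒ V ∝ T: P₃ = P₂; V₃ = V₂·(T₃/T₂) = 0.1063 L.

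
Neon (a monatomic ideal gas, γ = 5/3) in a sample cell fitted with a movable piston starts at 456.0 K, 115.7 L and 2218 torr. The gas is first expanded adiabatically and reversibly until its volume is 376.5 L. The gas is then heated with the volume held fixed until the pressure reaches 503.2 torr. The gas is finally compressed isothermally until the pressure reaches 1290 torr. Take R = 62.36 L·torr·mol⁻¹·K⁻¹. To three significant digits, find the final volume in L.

Reversible adiabatic, γ = 5/3: T₂ = T₁·(V₁/V₂)^(γ−1) = 207.7 K; P₂ = P₁·(V₁/V₂)^γ = 310.4 torr.
V constant ⇒ P ∝ T: V₃ = V₂; T₃ = T₂·(P₃/P₂) = 336.6 K.
Isothermal, so P V is constant: T₄ = T₃; V₄ = V₃·(P₃/P₄) = 146.9 L.

V₄ ≈ 147 L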